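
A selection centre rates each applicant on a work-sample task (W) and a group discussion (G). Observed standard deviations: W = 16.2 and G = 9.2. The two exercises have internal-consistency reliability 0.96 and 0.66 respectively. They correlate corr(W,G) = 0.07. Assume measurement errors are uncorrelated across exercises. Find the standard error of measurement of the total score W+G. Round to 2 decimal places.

Var(total) = 347.08 + 20.8656 = 367.946.
True-score variance = 307.805 + 20.8656 = 328.67, so reliability = 0.8933.
Error variance = 367.946 − 328.67 = 39.2752; SEM = √39.2752 = 6.27.

6.27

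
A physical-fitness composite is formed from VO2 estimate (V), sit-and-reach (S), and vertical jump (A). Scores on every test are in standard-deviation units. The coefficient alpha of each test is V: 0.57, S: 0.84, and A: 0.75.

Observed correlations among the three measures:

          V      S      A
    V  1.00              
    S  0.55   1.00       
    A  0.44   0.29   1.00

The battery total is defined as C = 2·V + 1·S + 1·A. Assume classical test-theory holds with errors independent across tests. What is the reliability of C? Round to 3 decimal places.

0.798

Var(C) = 2² + 1 + 1 + 2·[2·0.55 + 2·0.44 + 0.29] = 6 + 4.54 = 10.54.
Because errors are independent across components, Cov(Tᵢ,Tⱼ) = Cov(Xᵢ,Xⱼ); the off-diagonal part of the true-score variance is the same as above.
True-score variance = [2²·0.57 + 0.84 + 0.75] + 4.54 = 3.87 + 4.54 = 8.41.
Reliability = 8.41 / 10.54 = 0.798.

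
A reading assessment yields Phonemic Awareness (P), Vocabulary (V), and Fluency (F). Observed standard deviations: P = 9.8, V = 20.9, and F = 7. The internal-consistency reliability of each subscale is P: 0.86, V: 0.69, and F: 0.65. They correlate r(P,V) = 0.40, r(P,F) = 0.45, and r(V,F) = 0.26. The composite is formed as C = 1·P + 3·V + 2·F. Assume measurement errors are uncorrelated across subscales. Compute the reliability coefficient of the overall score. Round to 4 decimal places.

0.7543

Var(C) = 9.8² + 3²·20.9² + 2²·7² + 2·[3·9.8·20.9·0.40 + 2·9.8·7·0.45 + 6·20.9·7·0.26] = 4223.33 + 1071.5 = 5294.83.
With uncorrelated errors the cross-covariances are all true-score covariance, so they carry over unchanged; only the diagonal terms shrink to ρᵢσᵢ².
True-score variance = [9.8²·0.86 + 3²·20.9²·0.69 + 2²·7²·0.65] + 1071.5 = 2922.58 + 1071.5 = 3994.09.
Reliability = 3994.09 / 5294.83 = 0.7543.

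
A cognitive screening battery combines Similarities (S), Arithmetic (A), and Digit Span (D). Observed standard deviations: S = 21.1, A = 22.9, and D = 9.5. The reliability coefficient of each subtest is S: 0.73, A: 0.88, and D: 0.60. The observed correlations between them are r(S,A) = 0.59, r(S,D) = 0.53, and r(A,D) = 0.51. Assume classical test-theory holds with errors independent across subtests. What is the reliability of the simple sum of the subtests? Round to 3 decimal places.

0.894

Var(S+A+D) = 21.1² + 22.9² + 9.5² + 2·[21.1·22.9·0.59 + 21.1·9.5·0.53 + 22.9·9.5·0.51] = 1059.87 + 1004.54 = 2064.41.
Under uncorrelated errors the observed covariances equal the true-score covariances, so only the own-variance terms attenuate.
True-score variance = [21.1²·0.73 + 22.9²·0.88 + 9.5²·0.60] + 1004.54 = 840.634 + 1004.54 = 1845.18.
Reliability = 1845.18 / 2064.41 = 0.894.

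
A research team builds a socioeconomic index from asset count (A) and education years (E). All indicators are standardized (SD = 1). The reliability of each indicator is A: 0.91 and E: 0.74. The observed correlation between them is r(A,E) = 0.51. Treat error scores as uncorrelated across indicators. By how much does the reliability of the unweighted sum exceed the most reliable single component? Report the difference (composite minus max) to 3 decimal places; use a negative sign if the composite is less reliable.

Var(sum) = 2 + 1.02 = 3.02; true-score variance = 1.65 + 1.02 = 2.67; composite reliability = 0.8841.
Max component reliability = 0.9100.
Difference = 0.8841 − 0.9100 = -0.026.

-0.026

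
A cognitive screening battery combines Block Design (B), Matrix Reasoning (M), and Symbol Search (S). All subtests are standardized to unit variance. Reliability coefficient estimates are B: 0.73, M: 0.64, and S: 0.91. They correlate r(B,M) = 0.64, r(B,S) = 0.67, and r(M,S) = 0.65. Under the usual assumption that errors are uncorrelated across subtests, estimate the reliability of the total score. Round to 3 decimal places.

Var(B+M+S) = 3 + 2·[0.64 + 0.67 + 0.65] = 3 + 3.92 = 6.92.
Under uncorrelated errors the observed covariances equal the true-score covariances, so only the own-variance terms attenuate.
True-score variance = [0.73 + 0.64 + 0.91] + 3.92 = 2.28 + 3.92 = 6.2.
Reliability = 6.2 / 6.92 = 0.896.

0.896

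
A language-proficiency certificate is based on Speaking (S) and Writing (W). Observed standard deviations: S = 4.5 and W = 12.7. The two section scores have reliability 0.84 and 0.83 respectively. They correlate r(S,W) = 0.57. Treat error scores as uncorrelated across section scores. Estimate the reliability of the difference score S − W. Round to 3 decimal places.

Var(S−W) = 4.5² + 12.7² − 2·4.5·12.7·0.57 = 181.54 − 65.151 = 116.389.
With uncorrelated errors the cross-covariances are all true-score covariance, so they carry over unchanged; only the diagonal terms shrink to ρᵢσᵢ².
True-score variance = [4.5²·0.84 + 12.7²·0.83] − 65.151 = 150.881 − 65.151 = 85.7297.
Reliability = 85.7297 / 116.389 = 0.737.

0.737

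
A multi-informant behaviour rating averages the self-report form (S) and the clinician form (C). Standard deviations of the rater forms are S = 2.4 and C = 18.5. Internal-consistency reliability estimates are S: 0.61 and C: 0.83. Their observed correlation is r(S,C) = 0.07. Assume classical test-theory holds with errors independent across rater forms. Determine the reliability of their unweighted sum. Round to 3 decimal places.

0.829

Var(S+C) = 2.4² + 18.5² + 2·[2.4·18.5·0.07] = 348.01 + 6.216 = 354.226.
Under uncorrelated errors the observed covariances equal the true-score covariances, so only the own-variance terms attenuate.
True-score variance = [2.4²·0.61 + 18.5²·0.83] + 6.216 = 287.581 + 6.216 = 293.797.
Reliability = 293.797 / 354.226 = 0.829.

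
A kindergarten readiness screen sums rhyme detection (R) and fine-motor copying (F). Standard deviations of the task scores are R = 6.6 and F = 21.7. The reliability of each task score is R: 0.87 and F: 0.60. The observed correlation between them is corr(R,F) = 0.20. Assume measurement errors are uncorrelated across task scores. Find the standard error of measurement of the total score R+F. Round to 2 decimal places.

13.93

Var(total) = 514.45 + 57.288 = 571.738.
True-score variance = 320.431 + 57.288 = 377.719, so reliability = 0.6607.
Error variance = 571.738 − 377.719 = 194.019; SEM = √194.019 = 13.93.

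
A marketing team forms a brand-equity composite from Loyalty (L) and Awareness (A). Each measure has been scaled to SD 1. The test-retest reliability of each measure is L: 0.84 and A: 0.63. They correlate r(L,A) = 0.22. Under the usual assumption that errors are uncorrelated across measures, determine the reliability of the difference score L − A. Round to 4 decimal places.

Var(L−A) = 1 + 1 − 2·0.22 = 2 − 0.44 = 1.56.
Because errors are independent across components, Cov(Tᵢ,Tⱼ) = Cov(Xᵢ,Xⱼ); the off-diagonal part of the true-score variance is the same as above.
True-score variance = [0.84 + 0.63] − 0.44 = 1.47 − 0.44 = 1.03.
Reliability = 1.03 / 1.56 = 0.6603.

0.6603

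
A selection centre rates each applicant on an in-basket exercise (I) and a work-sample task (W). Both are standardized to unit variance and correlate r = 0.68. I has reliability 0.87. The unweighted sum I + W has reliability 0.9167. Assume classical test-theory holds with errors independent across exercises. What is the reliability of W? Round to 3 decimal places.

Var(I+W) = 2 + 2·0.68 = 3.360.
True-score variance = ρ_I + ρ_W + 2·0.68, so 0.9167 = (0.87 + ρ_W + 1.36) / 3.360.
ρ_W = 0.9167·3.360 − 0.87 − 1.36 = 0.850.

0.850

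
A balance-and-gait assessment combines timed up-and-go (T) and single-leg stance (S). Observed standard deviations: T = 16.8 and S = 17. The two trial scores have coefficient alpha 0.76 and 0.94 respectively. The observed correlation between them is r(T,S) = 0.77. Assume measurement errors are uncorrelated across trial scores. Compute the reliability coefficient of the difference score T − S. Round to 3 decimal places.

0.353

Var(T−S) = 16.8² + 17² − 2·16.8·17·0.77 = 571.24 − 439.824 = 131.416.
Because errors are independent across components, Cov(Tᵢ,Tⱼ) = Cov(Xᵢ,Xⱼ); the off-diagonal part of the true-score variance is the same as above.
True-score variance = [16.8²·0.76 + 17²·0.94] − 439.824 = 486.162 − 439.824 = 46.3384.
Reliability = 46.3384 / 131.416 = 0.353.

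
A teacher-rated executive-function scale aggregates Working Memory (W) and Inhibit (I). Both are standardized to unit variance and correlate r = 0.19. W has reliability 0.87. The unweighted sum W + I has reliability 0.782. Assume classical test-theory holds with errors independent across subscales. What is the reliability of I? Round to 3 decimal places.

Var(W+I) = 2 + 2·0.19 = 2.380.
True-score variance = ρ_W + ρ_I + 2·0.19, so 0.782 = (0.87 + ρ_I + 0.38) / 2.380.
ρ_I = 0.782·2.380 − 0.87 − 0.38 = 0.611.

0.611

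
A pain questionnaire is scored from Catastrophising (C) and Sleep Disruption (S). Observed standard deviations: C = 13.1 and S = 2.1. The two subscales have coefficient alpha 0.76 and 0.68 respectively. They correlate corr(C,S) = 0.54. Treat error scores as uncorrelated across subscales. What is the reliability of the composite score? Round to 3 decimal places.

Var(C+S) = 13.1² + 2.1² + 2·[13.1·2.1·0.54] = 176.02 + 29.7108 = 205.731.
With uncorrelated errors the cross-covariances are all true-score covariance, so they carry over unchanged; only the diagonal terms shrink to ρᵢσᵢ².
True-score variance = [13.1²·0.76 + 2.1²·0.68] + 29.7108 = 133.422 + 29.7108 = 163.133.
Reliability = 163.133 / 205.731 = 0.793.

0.793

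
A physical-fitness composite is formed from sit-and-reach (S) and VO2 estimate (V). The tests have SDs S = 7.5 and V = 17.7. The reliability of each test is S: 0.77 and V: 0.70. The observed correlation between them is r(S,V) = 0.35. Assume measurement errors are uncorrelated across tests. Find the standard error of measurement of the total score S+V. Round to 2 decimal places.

Var(total) = 369.54 + 92.925 = 462.465.
True-score variance = 262.615 + 92.925 = 355.541, so reliability = 0.7688.
Error variance = 462.465 − 355.541 = 106.924; SEM = √106.924 = 10.34.

10.34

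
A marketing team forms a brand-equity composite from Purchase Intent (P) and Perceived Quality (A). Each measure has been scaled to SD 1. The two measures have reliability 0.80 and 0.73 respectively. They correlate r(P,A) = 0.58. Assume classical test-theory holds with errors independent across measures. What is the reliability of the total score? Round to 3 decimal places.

Var(P+A) = 2 + 2·[0.58] = 2 + 1.16 = 3.16.
Because errors are independent across components, Cov(Tᵢ,Tⱼ) = Cov(Xᵢ,Xⱼ); the off-diagonal part of the true-score variance is the same as above.
True-score variance = [0.80 + 0.73] + 1.16 = 1.53 + 1.16 = 2.69.
Reliability = 2.69 / 3.16 = 0.851.

0.851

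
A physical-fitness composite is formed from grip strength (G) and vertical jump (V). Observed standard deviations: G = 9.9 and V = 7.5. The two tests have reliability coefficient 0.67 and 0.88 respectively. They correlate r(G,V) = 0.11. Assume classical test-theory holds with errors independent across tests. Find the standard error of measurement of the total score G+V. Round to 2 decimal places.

Var(total) = 154.26 + 16.335 = 170.595.
True-score variance = 115.167 + 16.335 = 131.502, so reliability = 0.7708.
Error variance = 170.595 − 131.502 = 39.0933; SEM = √39.0933 = 6.25.

6.25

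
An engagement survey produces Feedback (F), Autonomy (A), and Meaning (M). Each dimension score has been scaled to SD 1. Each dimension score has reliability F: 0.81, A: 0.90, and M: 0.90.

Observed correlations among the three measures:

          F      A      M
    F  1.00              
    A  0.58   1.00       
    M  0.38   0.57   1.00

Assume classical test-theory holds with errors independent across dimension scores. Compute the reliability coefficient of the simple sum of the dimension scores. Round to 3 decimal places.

Var(F+A+M) = 3 + 2·[0.58 + 0.38 + 0.57] = 3 + 3.06 = 6.06.
Because errors are independent across components, Cov(Tᵢ,Tⱼ) = Cov(Xᵢ,Xⱼ); the off-diagonal part of the true-score variance is the same as above.
True-score variance = [0.81 + 0.90 + 0.90] + 3.06 = 2.61 + 3.06 = 5.67.
Reliability = 5.67 / 6.06 = 0.936.

0.936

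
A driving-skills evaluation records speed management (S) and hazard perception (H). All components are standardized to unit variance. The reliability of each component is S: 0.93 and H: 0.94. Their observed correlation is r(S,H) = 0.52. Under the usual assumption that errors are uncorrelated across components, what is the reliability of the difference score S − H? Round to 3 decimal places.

0.865

Var(S−H) = 1 + 1 − 2·0.52 = 2 − 1.04 = 0.96.
With uncorrelated errors the cross-covariances are all true-score covariance, so they carry over unchanged; only the diagonal terms shrink to ρᵢσᵢ².
True-score variance = [0.93 + 0.94] − 1.04 = 1.87 − 1.04 = 0.83.
Reliability = 0.83 / 0.96 = 0.865.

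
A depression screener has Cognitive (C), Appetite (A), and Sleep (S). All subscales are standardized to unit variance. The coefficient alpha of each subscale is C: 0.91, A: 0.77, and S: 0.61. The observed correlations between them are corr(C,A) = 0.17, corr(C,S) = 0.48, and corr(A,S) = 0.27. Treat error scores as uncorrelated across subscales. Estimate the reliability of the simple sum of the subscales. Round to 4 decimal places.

0.8533

Var(C+A+S) = 3 + 2·[0.17 + 0.48 + 0.27] = 3 + 1.84 = 4.84.
Because errors are independent across components, Cov(Tᵢ,Tⱼ) = Cov(Xᵢ,Xⱼ); the off-diagonal part of the true-score variance is the same as above.
True-score variance = [0.91 + 0.77 + 0.61] + 1.84 = 2.29 + 1.84 = 4.13.
Reliability = 4.13 / 4.84 = 0.8533.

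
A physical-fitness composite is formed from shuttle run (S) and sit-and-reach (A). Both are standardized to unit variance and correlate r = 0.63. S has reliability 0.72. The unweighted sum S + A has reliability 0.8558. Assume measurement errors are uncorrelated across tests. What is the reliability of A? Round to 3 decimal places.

0.810

Var(S+A) = 2 + 2·0.63 = 3.260.
True-score variance = ρ_S + ρ_A + 2·0.63, so 0.8558 = (0.72 + ρ_A + 1.26) / 3.260.
ρ_A = 0.8558·3.260 − 0.72 − 1.26 = 0.810.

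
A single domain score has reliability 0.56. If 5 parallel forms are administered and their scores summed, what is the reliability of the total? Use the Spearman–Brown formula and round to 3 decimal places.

0.864

ρ_k = kρ / (1 + (k−1)ρ) = 5·0.56 / (1 + 4·0.56) = 2.800 / 3.240 = 0.864.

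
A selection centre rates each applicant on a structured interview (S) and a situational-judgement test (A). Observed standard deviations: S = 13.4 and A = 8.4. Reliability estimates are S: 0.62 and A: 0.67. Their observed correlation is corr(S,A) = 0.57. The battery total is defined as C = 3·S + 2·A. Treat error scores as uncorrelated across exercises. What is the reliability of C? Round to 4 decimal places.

Var(C) = 3²·13.4² + 2²·8.4² + 2·[6·13.4·8.4·0.57] = 1898.28 + 769.91 = 2668.19.
With uncorrelated errors the cross-covariances are all true-score covariance, so they carry over unchanged; only the diagonal terms shrink to ρᵢσᵢ².
True-score variance = [3²·13.4²·0.62 + 2²·8.4²·0.67] + 769.91 = 1191.05 + 769.91 = 1960.96.
Reliability = 1960.96 / 2668.19 = 0.7349.

0.7349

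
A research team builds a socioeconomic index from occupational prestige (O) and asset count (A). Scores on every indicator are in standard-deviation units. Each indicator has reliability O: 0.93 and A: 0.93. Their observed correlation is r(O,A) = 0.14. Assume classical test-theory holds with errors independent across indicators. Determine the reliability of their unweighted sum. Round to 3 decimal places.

Var(O+A) = 2 + 2·[0.14] = 2 + 0.28 = 2.28.
With uncorrelated errors the cross-covariances are all true-score covariance, so they carry over unchanged; only the diagonal terms shrink to ρᵢσᵢ².
True-score variance = [0.93 + 0.93] + 0.28 = 1.86 + 0.28 = 2.14.
Reliability = 2.14 / 2.28 = 0.939.

0.939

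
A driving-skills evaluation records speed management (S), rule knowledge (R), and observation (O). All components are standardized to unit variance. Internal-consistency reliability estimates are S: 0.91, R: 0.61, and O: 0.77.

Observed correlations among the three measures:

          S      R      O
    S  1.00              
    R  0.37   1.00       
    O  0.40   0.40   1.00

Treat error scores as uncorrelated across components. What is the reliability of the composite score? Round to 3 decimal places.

0.867

Var(S+R+O) = 3 + 2·[0.37 + 0.40 + 0.40] = 3 + 2.34 = 5.34.
Under uncorrelated errors the observed covariances equal the true-score covariances, so only the own-variance terms attenuate.
True-score variance = [0.91 + 0.61 + 0.77] + 2.34 = 2.29 + 2.34 = 4.63.
Reliability = 4.63 / 5.34 = 0.867.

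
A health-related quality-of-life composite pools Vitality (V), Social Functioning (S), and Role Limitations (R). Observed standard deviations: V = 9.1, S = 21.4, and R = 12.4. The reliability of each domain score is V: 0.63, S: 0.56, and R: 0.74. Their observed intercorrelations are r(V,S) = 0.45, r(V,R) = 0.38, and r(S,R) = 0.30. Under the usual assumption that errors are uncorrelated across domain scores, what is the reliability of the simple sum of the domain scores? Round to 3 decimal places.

Var(V+S+R) = 9.1² + 21.4² + 12.4² + 2·[9.1·21.4·0.45 + 9.1·12.4·0.38 + 21.4·12.4·0.30] = 694.53 + 420.24 = 1114.77.
Under uncorrelated errors the observed covariances equal the true-score covariances, so only the own-variance terms attenuate.
True-score variance = [9.1²·0.63 + 21.4²·0.56 + 12.4²·0.74] + 420.24 = 422.41 + 420.24 = 842.651.
Reliability = 842.651 / 1114.77 = 0.756.

0.756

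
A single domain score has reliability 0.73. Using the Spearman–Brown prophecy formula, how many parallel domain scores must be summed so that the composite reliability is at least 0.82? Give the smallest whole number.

2

k ≥ ρ*(1−ρ₁)/(ρ₁(1−ρ*)) = 0.82·0.27 / (0.73·0.18) = 1.685.
Smallest integer k = 2.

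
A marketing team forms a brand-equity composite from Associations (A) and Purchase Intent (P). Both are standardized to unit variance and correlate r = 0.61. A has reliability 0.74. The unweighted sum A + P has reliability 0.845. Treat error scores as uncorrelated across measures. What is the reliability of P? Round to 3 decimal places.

Var(A+P) = 2 + 2·0.61 = 3.220.
True-score variance = ρ_A + ρ_P + 2·0.61, so 0.845 = (0.74 + ρ_P + 1.22) / 3.220.
ρ_P = 0.845·3.220 − 0.74 − 1.22 = 0.761.

0.761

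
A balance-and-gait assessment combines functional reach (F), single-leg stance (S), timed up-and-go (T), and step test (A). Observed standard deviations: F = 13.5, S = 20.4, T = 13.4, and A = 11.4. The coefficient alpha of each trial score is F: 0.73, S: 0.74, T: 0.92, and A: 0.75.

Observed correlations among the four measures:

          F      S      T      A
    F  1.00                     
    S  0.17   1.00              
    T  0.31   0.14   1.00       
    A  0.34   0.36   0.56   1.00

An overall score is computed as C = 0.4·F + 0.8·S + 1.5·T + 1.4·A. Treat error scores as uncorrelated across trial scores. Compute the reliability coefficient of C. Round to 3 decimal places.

Var(C) = 0.4²·13.5² + 0.8²·20.4² + 1.5²·13.4² + 1.4²·11.4² + 2·[0.32·13.5·20.4·0.17 + 0.6·13.5·13.4·0.31 + 0.56·13.5·11.4·0.34 + 1.2·20.4·13.4·0.14 + 1.12·20.4·11.4·0.36 + 2.1·13.4·11.4·0.56] = 954.234 + 794.54 = 1748.77.
Because errors are independent across components, Cov(Tᵢ,Tⱼ) = Cov(Xᵢ,Xⱼ); the off-diagonal part of the true-score variance is the same as above.
True-score variance = [0.4²·13.5²·0.73 + 0.8²·20.4²·0.74 + 1.5²·13.4²·0.92 + 1.4²·11.4²·0.75] + 794.54 = 781.111 + 794.54 = 1575.65.
Reliability = 1575.65 / 1748.77 = 0.901.

0.901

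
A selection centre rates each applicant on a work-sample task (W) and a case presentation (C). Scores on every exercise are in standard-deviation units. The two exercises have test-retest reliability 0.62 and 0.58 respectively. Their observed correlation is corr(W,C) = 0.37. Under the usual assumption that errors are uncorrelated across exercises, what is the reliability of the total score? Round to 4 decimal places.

Var(W+C) = 2 + 2·[0.37] = 2 + 0.74 = 2.74.
With uncorrelated errors the cross-covariances are all true-score covariance, so they carry over unchanged; only the diagonal terms shrink to ρᵢσᵢ².
True-score variance = [0.62 + 0.58] + 0.74 = 1.2 + 0.74 = 1.94.
Reliability = 1.94 / 2.74 = 0.7080.

0.7080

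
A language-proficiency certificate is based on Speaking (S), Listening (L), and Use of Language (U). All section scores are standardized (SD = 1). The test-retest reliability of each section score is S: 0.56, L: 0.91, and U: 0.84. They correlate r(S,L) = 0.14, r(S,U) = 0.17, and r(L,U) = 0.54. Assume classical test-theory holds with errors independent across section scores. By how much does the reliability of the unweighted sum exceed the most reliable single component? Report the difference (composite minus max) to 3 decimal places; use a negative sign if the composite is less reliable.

Var(sum) = 3 + 1.7 = 4.7; true-score variance = 2.31 + 1.7 = 4.01; composite reliability = 0.8532.
Max component reliability = 0.9100.
Difference = 0.8532 − 0.9100 = -0.057.

-0.057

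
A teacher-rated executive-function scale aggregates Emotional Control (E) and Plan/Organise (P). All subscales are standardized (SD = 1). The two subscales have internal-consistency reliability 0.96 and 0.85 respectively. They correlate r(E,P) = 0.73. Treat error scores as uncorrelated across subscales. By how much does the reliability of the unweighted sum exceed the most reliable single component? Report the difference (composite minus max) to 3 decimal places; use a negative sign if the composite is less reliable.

Var(sum) = 2 + 1.46 = 3.46; true-score variance = 1.81 + 1.46 = 3.27; composite reliability = 0.9451.
Max component reliability = 0.9600.
Difference = 0.9451 − 0.9600 = -0.015.

-0.015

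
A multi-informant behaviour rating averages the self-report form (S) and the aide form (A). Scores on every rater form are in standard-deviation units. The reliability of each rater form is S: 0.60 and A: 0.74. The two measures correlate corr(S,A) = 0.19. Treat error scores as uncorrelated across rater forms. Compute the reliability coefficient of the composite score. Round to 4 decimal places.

0.7227

Var(S+A) = 2 + 2·[0.19] = 2 + 0.38 = 2.38.
Under uncorrelated errors the observed covariances equal the true-score covariances, so only the own-variance terms attenuate.
True-score variance = [0.60 + 0.74] + 0.38 = 1.34 + 0.38 = 1.72.
Reliability = 1.72 / 2.38 = 0.7227.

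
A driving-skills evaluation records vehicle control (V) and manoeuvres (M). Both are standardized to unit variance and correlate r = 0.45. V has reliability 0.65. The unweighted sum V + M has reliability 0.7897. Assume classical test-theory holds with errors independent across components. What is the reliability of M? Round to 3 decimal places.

0.740

Var(V+M) = 2 + 2·0.45 = 2.900.
True-score variance = ρ_V + ρ_M + 2·0.45, so 0.7897 = (0.65 + ρ_M + 0.90) / 2.900.
ρ_M = 0.7897·2.900 − 0.65 − 0.90 = 0.740.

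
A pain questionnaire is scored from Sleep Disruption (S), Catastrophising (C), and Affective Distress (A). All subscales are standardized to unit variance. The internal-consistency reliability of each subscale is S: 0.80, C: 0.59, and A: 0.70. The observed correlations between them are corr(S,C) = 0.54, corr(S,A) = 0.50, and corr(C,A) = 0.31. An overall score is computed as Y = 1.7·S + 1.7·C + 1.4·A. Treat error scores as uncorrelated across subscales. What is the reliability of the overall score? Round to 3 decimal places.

Var(Y) = 1.7² + 1.7² + 1.4² + 2·[2.89·0.54 + 2.38·0.50 + 2.38·0.31] = 7.74 + 6.9768 = 14.7168.
Because errors are independent across components, Cov(Tᵢ,Tⱼ) = Cov(Xᵢ,Xⱼ); the off-diagonal part of the true-score variance is the same as above.
True-score variance = [1.7²·0.80 + 1.7²·0.59 + 1.4²·0.70] + 6.9768 = 5.3891 + 6.9768 = 12.3659.
Reliability = 12.3659 / 14.7168 = 0.840.

0.840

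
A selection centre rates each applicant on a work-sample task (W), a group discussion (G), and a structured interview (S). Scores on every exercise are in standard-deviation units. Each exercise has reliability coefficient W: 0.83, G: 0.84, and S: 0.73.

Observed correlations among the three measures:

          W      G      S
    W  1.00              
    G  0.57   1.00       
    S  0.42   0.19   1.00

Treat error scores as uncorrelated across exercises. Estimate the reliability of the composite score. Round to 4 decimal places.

Var(W+G+S) = 3 + 2·[0.57 + 0.42 + 0.19] = 3 + 2.36 = 5.36.
With uncorrelated errors the cross-covariances are all true-score covariance, so they carry over unchanged; only the diagonal terms shrink to ρᵢσᵢ².
True-score variance = [0.83 + 0.84 + 0.73] + 2.36 = 2.4 + 2.36 = 4.76.
Reliability = 4.76 / 5.36 = 0.8881.

0.8881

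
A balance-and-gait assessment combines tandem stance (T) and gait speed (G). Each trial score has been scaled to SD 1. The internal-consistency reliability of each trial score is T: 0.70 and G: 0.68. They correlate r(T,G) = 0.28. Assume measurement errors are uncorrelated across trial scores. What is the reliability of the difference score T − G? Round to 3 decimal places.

Var(T−G) = 1 + 1 − 2·0.28 = 2 − 0.56 = 1.44.
With uncorrelated errors the cross-covariances are all true-score covariance, so they carry over unchanged; only the diagonal terms shrink to ρᵢσᵢ².
True-score variance = [0.70 + 0.68] − 0.56 = 1.38 − 0.56 = 0.82.
Reliability = 0.82 / 1.44 = 0.569.

0.569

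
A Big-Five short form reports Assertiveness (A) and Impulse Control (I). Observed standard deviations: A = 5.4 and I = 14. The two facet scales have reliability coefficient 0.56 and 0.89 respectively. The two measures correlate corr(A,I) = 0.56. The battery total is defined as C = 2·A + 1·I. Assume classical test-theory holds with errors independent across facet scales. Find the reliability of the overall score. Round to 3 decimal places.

Var(C) = 2²·5.4² + 14² + 2·[2·5.4·14·0.56] = 312.64 + 169.344 = 481.984.
Because errors are independent across components, Cov(Tᵢ,Tⱼ) = Cov(Xᵢ,Xⱼ); the off-diagonal part of the true-score variance is the same as above.
True-score variance = [2²·5.4²·0.56 + 14²·0.89] + 169.344 = 239.758 + 169.344 = 409.102.
Reliability = 409.102 / 481.984 = 0.849.

0.849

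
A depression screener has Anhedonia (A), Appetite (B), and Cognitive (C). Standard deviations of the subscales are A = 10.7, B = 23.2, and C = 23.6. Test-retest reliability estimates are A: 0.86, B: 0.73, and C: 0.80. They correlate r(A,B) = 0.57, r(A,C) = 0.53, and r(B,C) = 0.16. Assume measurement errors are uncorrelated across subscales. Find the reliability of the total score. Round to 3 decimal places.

Var(A+B+C) = 10.7² + 23.2² + 23.6² + 2·[10.7·23.2·0.57 + 10.7·23.6·0.53 + 23.2·23.6·0.16] = 1209.69 + 725.871 = 1935.56.
Under uncorrelated errors the observed covariances equal the true-score covariances, so only the own-variance terms attenuate.
True-score variance = [10.7²·0.86 + 23.2²·0.73 + 23.6²·0.80] + 725.871 = 936.945 + 725.871 = 1662.82.
Reliability = 1662.82 / 1935.56 = 0.859.

0.859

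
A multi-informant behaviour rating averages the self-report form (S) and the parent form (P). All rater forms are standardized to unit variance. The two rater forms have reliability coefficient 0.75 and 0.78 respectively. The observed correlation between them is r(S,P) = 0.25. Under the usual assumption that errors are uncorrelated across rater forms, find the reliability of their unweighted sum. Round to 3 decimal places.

Var(S+P) = 2 + 2·[0.25] = 2 + 0.5 = 2.5.
Under uncorrelated errors the observed covariances equal the true-score covariances, so only the own-variance terms attenuate.
True-score variance = [0.75 + 0.78] + 0.5 = 1.53 + 0.5 = 2.03.
Reliability = 2.03 / 2.5 = 0.812.

0.812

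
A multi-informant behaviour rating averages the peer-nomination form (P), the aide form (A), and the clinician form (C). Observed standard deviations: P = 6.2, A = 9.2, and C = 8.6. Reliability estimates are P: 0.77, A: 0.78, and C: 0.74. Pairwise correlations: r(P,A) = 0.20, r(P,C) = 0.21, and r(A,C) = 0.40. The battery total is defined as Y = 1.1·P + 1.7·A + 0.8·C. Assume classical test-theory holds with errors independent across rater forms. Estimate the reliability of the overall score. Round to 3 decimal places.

0.842

Var(Y) = 1.1²·6.2² + 1.7²·9.2² + 0.8²·8.6² + 2·[1.87·6.2·9.2·0.20 + 0.88·6.2·8.6·0.21 + 1.36·9.2·8.6·0.40] = 338.456 + 148.456 = 486.912.
With uncorrelated errors the cross-covariances are all true-score covariance, so they carry over unchanged; only the diagonal terms shrink to ρᵢσᵢ².
True-score variance = [1.1²·6.2²·0.77 + 1.7²·9.2²·0.78 + 0.8²·8.6²·0.74] + 148.456 = 261.637 + 148.456 = 410.093.
Reliability = 410.093 / 486.912 = 0.842.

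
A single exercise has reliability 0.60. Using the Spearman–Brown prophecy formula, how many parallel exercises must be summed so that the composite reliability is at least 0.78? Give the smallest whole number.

3

k ≥ ρ*(1−ρ₁)/(ρ₁(1−ρ*)) = 0.78·0.40 / (0.60·0.22) = 2.364.
Smallest integer k = 3.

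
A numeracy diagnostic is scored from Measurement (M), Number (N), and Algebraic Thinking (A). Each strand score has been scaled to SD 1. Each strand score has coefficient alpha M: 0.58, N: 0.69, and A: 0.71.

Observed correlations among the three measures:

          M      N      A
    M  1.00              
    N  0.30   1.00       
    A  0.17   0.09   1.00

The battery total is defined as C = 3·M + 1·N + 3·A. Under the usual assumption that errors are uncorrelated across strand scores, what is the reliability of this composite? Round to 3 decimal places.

Var(C) = 3² + 1 + 3² + 2·[3·0.30 + 9·0.17 + 3·0.09] = 19 + 5.4 = 24.4.
Because errors are independent across components, Cov(Tᵢ,Tⱼ) = Cov(Xᵢ,Xⱼ); the off-diagonal part of the true-score variance is the same as above.
True-score variance = [3²·0.58 + 0.69 + 3²·0.71] + 5.4 = 12.3 + 5.4 = 17.7.
Reliability = 17.7 / 24.4 = 0.725.

0.725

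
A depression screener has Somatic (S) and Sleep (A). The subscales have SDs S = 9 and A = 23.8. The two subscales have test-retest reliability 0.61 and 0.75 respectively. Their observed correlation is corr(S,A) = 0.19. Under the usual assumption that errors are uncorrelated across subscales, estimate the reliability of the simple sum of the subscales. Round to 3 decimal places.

0.762

Var(S+A) = 9² + 23.8² + 2·[9·23.8·0.19] = 647.44 + 81.396 = 728.836.
With uncorrelated errors the cross-covariances are all true-score covariance, so they carry over unchanged; only the diagonal terms shrink to ρᵢσᵢ².
True-score variance = [9²·0.61 + 23.8²·0.75] + 81.396 = 474.24 + 81.396 = 555.636.
Reliability = 555.636 / 728.836 = 0.762.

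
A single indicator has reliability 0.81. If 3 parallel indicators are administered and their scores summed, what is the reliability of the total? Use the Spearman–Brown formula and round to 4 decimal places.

ρ_k = kρ / (1 + (k−1)ρ) = 3·0.81 / (1 + 2·0.81) = 2.430 / 2.620 = 0.9275.

0.9275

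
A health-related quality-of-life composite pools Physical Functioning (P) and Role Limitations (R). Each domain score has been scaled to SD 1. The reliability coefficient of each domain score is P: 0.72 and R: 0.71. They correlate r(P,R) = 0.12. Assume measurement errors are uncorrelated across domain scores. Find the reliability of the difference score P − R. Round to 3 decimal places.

Var(P−R) = 1 + 1 − 2·0.12 = 2 − 0.24 = 1.76.
With uncorrelated errors the cross-covariances are all true-score covariance, so they carry over unchanged; only the diagonal terms shrink to ρᵢσᵢ².
True-score variance = [0.72 + 0.71] − 0.24 = 1.43 − 0.24 = 1.19.
Reliability = 1.19 / 1.76 = 0.676.

0.676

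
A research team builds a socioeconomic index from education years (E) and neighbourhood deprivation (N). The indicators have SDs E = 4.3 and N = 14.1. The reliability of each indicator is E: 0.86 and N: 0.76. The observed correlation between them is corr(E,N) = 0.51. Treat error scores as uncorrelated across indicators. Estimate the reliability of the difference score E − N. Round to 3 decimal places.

Var(E−N) = 4.3² + 14.1² − 2·4.3·14.1·0.51 = 217.3 − 61.8426 = 155.457.
Because errors are independent across components, Cov(Tᵢ,Tⱼ) = Cov(Xᵢ,Xⱼ); the off-diagonal part of the true-score variance is the same as above.
True-score variance = [4.3²·0.86 + 14.1²·0.76] − 61.8426 = 166.997 − 61.8426 = 105.154.
Reliability = 105.154 / 155.457 = 0.676.

0.676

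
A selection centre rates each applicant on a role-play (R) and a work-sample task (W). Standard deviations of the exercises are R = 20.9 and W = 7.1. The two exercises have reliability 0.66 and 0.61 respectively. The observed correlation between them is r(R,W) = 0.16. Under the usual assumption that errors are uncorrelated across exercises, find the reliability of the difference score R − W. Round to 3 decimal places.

0.618

Var(R−W) = 20.9² + 7.1² − 2·20.9·7.1·0.16 = 487.22 − 47.4848 = 439.735.
Under uncorrelated errors the observed covariances equal the true-score covariances, so only the own-variance terms attenuate.
True-score variance = [20.9²·0.66 + 7.1²·0.61] − 47.4848 = 319.045 − 47.4848 = 271.56.
Reliability = 271.56 / 439.735 = 0.618.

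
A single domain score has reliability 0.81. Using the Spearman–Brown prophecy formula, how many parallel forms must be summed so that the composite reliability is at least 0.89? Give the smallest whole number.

k ≥ ρ*(1−ρ₁)/(ρ₁(1−ρ*)) = 0.89·0.19 / (0.81·0.11) = 1.898.
Smallest integer k = 2.

2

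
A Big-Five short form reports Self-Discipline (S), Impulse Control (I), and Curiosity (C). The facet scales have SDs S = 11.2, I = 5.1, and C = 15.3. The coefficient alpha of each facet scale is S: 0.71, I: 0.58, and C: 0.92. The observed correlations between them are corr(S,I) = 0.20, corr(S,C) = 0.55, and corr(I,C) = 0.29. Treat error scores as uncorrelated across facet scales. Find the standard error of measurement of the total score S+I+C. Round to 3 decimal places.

8.126

Var(total) = 385.54 + 256.601 = 642.141.
True-score variance = 319.511 + 256.601 = 576.112, so reliability = 0.8972.
Error variance = 642.141 − 576.112 = 66.029; SEM = √66.029 = 8.126.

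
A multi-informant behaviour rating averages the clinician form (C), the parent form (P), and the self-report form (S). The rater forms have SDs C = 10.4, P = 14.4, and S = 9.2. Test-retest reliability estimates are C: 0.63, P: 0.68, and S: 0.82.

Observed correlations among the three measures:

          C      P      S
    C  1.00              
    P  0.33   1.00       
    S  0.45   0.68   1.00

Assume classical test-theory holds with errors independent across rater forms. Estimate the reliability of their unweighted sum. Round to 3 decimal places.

Var(C+P+S) = 10.4² + 14.4² + 9.2² + 2·[10.4·14.4·0.33 + 10.4·9.2·0.45 + 14.4·9.2·0.68] = 400.16 + 365.126 = 765.286.
With uncorrelated errors the cross-covariances are all true-score covariance, so they carry over unchanged; only the diagonal terms shrink to ρᵢσᵢ².
True-score variance = [10.4²·0.63 + 14.4²·0.68 + 9.2²·0.82] + 365.126 = 278.55 + 365.126 = 643.677.
Reliability = 643.677 / 765.286 = 0.841.

0.841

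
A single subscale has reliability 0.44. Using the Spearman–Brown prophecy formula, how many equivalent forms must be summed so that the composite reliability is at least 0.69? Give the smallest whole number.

k ≥ ρ*(1−ρ₁)/(ρ₁(1−ρ*)) = 0.69·0.56 / (0.44·0.31) = 2.833.
Smallest integer k = 3.

3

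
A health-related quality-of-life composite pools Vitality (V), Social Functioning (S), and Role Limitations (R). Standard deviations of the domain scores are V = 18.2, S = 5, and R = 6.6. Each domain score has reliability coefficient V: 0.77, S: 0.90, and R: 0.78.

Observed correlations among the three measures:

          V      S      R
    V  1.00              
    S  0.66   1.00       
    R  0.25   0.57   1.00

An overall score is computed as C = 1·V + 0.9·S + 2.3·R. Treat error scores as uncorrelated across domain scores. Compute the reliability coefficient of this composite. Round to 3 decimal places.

Var(C) = 18.2² + 0.9²·5² + 2.3²·6.6² + 2·[0.9·18.2·5·0.66 + 2.3·18.2·6.6·0.25 + 2.07·5·6.6·0.57] = 581.922 + 324.119 = 906.042.
With uncorrelated errors the cross-covariances are all true-score covariance, so they carry over unchanged; only the diagonal terms shrink to ρᵢσᵢ².
True-score variance = [18.2²·0.77 + 0.9²·5²·0.90 + 2.3²·6.6²·0.78] + 324.119 = 453.017 + 324.119 = 777.136.
Reliability = 777.136 / 906.042 = 0.858.

0.858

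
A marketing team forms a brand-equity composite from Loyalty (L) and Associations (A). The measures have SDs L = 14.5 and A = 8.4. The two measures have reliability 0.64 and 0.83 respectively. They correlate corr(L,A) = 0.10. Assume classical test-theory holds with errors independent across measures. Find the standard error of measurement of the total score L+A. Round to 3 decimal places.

Var(total) = 280.81 + 24.36 = 305.17.
True-score variance = 193.125 + 24.36 = 217.485, so reliability = 0.7127.
Error variance = 305.17 − 217.485 = 87.6852; SEM = √87.6852 = 9.364.

9.364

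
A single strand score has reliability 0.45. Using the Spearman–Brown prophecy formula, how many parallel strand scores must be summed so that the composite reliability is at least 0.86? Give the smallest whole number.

k ≥ ρ*(1−ρ₁)/(ρ₁(1−ρ*)) = 0.86·0.55 / (0.45·0.14) = 7.508.
Smallest integer k = 8.

8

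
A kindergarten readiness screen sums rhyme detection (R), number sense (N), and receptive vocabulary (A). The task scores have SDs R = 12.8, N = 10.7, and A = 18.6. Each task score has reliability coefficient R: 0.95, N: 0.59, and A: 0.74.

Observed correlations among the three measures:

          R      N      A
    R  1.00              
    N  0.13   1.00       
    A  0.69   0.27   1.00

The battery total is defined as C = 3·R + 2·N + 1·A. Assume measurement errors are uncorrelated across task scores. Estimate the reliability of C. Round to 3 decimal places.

0.905

Var(C) = 3²·12.8² + 2²·10.7² + 18.6² + 2·[6·12.8·10.7·0.13 + 3·12.8·18.6·0.69 + 2·10.7·18.6·0.27] = 2278.48 + 1414.25 = 3692.73.
With uncorrelated errors the cross-covariances are all true-score covariance, so they carry over unchanged; only the diagonal terms shrink to ρᵢσᵢ².
True-score variance = [3²·12.8²·0.95 + 2²·10.7²·0.59 + 18.6²·0.74] + 1414.25 = 1927.04 + 1414.25 = 3341.29.
Reliability = 3341.29 / 3692.73 = 0.905.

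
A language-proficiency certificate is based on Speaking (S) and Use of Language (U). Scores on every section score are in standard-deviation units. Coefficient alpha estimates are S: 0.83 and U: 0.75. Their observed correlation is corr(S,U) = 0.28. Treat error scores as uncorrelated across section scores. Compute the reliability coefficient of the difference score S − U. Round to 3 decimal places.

Var(S−U) = 1 + 1 − 2·0.28 = 2 − 0.56 = 1.44.
With uncorrelated errors the cross-covariances are all true-score covariance, so they carry over unchanged; only the diagonal terms shrink to ρᵢσᵢ².
True-score variance = [0.83 + 0.75] − 0.56 = 1.58 − 0.56 = 1.02.
Reliability = 1.02 / 1.44 = 0.708.

0.708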